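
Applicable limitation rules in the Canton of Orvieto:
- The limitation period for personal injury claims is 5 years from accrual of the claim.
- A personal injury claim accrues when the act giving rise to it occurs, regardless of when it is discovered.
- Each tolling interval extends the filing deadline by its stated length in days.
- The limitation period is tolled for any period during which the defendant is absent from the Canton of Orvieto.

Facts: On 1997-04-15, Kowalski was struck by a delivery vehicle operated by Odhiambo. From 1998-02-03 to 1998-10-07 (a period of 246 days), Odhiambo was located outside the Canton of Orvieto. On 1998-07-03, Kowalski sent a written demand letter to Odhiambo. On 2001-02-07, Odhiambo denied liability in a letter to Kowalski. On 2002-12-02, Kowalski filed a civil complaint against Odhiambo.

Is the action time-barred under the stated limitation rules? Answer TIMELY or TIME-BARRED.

The limitation period began to run on 1997-04-15.
Adding the 5 years base period to 1997-04-15 gives a deadline of 2002-04-15, before any tolling.
The defendant's absence from the jurisdiction from 1998-02-03 to 1998-10-07 tolled the period for 246 days, extending the deadline to 2002-12-17.
None of the other events listed affects the running of the period under the stated rules.
The 2002-12-02 filing precedes the 2002-12-17 deadline; the claim is timely.

TIMELY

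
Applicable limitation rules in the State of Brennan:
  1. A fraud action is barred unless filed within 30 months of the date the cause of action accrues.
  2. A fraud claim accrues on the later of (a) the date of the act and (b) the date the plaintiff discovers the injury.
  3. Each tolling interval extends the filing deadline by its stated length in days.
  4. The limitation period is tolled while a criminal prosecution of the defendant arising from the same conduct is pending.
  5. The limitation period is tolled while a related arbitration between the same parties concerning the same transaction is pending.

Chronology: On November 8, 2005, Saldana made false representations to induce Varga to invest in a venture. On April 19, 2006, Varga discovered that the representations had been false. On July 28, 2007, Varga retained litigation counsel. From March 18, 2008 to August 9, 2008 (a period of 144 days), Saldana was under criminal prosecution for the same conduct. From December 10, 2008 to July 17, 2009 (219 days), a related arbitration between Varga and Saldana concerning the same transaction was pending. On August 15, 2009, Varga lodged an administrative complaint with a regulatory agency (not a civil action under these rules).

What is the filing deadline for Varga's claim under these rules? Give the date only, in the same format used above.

Taking the later of the act (November 8, 2005) and discovery (April 19, 2006), the claim accrued on April 19, 2006.
Adding the 30 months base period to April 19, 2006 gives a deadline of October 19, 2008, before any tolling.
The period was tolled for 144 days by the pending criminal prosecution (March 18, 2008 to August 9, 2008), pushing the deadline to March 12, 2009.
The pending related arbitration from December 10, 2008 to July 17, 2009 tolled the period for 219 days, extending the deadline to October 17, 2009.
The other events in the timeline have no effect on the limitation period under the stated rules.

October 17, 2009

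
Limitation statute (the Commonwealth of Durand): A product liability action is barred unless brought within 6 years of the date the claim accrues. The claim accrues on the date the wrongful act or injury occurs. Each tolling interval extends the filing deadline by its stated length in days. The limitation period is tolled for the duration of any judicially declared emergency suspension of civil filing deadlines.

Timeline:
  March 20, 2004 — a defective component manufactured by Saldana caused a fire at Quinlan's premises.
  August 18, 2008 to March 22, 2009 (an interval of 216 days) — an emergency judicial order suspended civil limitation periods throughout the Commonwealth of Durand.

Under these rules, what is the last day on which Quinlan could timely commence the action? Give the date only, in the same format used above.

October 22, 2010

The limitation period began to run on March 20, 2004.
6 years from March 20, 2004 is March 20, 2010.
The period was tolled for 216 days by the emergency suspension of filing deadlines (August 18, 2008 to March 22, 2009), pushing the deadline to October 22, 2010.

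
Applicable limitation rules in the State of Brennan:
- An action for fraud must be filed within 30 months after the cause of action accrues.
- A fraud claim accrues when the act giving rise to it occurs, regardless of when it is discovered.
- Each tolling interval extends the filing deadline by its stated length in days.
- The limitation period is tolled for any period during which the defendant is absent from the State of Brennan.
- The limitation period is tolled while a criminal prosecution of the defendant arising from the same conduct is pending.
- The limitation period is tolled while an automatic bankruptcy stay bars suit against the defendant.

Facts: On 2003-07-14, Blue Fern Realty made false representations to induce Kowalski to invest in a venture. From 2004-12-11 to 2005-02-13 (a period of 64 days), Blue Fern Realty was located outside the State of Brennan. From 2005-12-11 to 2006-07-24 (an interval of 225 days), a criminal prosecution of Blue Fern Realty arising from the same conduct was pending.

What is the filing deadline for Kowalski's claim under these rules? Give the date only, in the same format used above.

The claim accrued on 2003-07-14, when the wrongful act occurred.
Adding the 30 months base period to 2003-07-14 gives a deadline of 2006-01-14, before any tolling.
The period was tolled for 64 days by the defendant's absence from the jurisdiction (2004-12-11 to 2005-02-13), pushing the deadline to 2006-03-19.
The period was tolled for 225 days by the pending criminal prosecution (2005-12-11 to 2006-07-24), pushing the deadline to 2006-10-30.

2006-10-30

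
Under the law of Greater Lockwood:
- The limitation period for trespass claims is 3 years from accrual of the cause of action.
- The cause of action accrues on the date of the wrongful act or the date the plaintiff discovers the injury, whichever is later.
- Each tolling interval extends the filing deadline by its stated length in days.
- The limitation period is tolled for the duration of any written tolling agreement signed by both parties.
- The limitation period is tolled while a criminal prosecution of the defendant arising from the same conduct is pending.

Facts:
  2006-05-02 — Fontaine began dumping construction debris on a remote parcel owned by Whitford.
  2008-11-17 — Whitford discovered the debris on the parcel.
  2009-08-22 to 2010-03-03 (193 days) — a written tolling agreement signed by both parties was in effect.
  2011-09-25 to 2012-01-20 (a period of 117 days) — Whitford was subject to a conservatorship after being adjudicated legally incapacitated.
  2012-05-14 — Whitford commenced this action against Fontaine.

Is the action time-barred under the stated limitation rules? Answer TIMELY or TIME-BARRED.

TIMELY

The claim accrued on 2008-11-17 — the later of the 2006-05-02 act and the 2008-11-17 discovery.
Adding the 3 years base period to 2008-11-17 gives a deadline of 2011-11-17, before any tolling.
Because the written tolling agreement ran from 2009-08-22 to 2010-03-03, the deadline is extended by 193 days to 2012-05-28.
No stated provision tolls the period for the plaintiff's incapacity, so the interval from 2011-09-25 to 2012-01-20 has no effect on the deadline.
Whitford filed on 2012-05-14, before the 2012-05-28 deadline, so the action is timely.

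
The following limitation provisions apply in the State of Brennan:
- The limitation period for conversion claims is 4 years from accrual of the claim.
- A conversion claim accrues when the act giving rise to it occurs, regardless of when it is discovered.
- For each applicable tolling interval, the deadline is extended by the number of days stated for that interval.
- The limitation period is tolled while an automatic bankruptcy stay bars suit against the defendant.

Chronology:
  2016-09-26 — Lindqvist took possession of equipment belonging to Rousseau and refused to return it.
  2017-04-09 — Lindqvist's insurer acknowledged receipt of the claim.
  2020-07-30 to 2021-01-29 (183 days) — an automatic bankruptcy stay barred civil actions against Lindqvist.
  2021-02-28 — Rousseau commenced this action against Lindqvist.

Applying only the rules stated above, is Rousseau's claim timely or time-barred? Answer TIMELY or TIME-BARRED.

TIMELY

The claim accrued on 2016-09-26, the date of the act.
The untolled deadline — 4 years after 2016-09-26 — is 2020-09-26.
Because the automatic bankruptcy stay ran from 2020-07-30 to 2021-01-29, the deadline is extended by 183 days to 2021-03-28.
Nothing else in the chronology tolls or restarts the period.
Rousseau filed on 2021-02-28, before the 2021-03-28 deadline, so the action is timely.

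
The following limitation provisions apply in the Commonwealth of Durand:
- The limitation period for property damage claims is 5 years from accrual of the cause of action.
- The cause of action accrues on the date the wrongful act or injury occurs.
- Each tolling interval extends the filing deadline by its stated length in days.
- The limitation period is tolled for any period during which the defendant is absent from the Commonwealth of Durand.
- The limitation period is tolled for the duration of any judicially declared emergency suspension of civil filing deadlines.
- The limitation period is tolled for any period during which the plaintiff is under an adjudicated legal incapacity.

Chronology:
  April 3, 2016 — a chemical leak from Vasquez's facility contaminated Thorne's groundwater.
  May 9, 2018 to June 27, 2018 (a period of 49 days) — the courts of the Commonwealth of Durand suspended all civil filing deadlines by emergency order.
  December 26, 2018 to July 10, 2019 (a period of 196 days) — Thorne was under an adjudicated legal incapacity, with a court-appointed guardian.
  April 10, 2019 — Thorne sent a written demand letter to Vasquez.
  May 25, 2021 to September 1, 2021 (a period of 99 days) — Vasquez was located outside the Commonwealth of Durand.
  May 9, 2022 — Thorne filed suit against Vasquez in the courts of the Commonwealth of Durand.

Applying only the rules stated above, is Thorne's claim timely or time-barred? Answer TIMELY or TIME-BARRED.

The limitation period began to run on April 3, 2016.
Adding the 5 years base period to April 3, 2016 gives a deadline of April 3, 2021, before any tolling.
Because the emergency suspension of filing deadlines ran from May 9, 2018 to June 27, 2018, the deadline is extended by 49 days to May 22, 2021.
The plaintiff's legal incapacity from December 26, 2018 to July 10, 2019 tolled the period for 196 days, extending the deadline to December 4, 2021.
Because the defendant's absence from the jurisdiction ran from May 25, 2021 to September 1, 2021, the deadline is extended by 99 days to March 13, 2022.
None of the other events listed affects the running of the period under the stated rules.
Thorne filed on May 9, 2022, after the March 13, 2022 deadline, so the action is time-barred.

TIME-BARRED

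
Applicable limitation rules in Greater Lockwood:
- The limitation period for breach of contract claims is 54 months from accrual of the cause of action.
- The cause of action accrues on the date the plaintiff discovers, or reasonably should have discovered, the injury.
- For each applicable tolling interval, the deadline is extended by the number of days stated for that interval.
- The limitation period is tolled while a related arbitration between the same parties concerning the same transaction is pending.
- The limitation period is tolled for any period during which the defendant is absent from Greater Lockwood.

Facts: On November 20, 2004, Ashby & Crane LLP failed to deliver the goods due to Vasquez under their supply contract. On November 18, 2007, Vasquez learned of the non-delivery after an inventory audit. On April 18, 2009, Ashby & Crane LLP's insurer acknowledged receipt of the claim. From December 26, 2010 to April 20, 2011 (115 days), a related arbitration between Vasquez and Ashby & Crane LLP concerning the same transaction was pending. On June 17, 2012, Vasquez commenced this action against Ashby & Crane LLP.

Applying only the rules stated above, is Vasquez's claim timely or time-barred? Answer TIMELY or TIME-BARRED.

Accrual is tied to discovery, so the period began on November 18, 2007 rather than on November 20, 2004 when the act occurred.
54 months from November 18, 2007 is May 18, 2012.
The period was tolled for 115 days by the pending related arbitration (December 26, 2010 to April 20, 2011), pushing the deadline to September 10, 2012.
The other events in the timeline have no effect on the limitation period under the stated rules.
Vasquez filed on June 17, 2012, before the September 10, 2012 deadline, so the action is timely.

TIMELY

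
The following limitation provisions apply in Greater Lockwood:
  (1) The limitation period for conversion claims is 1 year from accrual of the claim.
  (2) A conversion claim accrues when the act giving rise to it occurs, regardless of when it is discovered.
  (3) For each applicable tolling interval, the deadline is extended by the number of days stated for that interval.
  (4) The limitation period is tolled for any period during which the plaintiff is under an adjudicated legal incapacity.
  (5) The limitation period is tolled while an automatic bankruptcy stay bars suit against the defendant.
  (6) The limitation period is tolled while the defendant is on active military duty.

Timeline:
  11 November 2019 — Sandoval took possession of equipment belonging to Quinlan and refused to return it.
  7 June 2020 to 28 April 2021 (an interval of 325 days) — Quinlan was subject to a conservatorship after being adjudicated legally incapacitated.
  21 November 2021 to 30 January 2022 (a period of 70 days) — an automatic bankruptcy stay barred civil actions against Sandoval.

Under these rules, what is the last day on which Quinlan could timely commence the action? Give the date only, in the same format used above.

2 October 2021

The claim accrued on 11 November 2019, the date of the act.
The untolled deadline — 1 year after 11 November 2019 — is 11 November 2020.
The plaintiff's legal incapacity from 7 June 2020 to 28 April 2021 tolled the period for 325 days, extending the deadline to 2 October 2021.
The automatic bankruptcy stay starting 21 November 2021 came too late — the period had run on 2 October 2021 — and so does not extend the deadline.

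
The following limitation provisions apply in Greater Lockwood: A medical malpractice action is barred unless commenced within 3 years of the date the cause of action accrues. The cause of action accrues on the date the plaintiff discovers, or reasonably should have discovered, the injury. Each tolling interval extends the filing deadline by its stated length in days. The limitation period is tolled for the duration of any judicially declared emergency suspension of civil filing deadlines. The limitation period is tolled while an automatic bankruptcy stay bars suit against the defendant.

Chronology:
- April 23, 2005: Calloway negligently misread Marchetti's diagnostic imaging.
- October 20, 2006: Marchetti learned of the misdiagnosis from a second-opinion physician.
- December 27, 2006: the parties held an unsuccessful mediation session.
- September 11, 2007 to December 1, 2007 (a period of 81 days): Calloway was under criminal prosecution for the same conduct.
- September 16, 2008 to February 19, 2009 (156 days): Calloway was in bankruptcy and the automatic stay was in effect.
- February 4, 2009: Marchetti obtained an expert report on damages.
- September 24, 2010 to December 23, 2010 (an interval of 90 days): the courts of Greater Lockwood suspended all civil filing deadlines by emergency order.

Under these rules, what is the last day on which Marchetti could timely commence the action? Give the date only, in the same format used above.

Accrual is tied to discovery, so the period began on October 20, 2006 rather than on April 23, 2005 when the act occurred.
The untolled deadline — 3 years after October 20, 2006 — is October 20, 2009.
Because the automatic bankruptcy stay ran from September 16, 2008 to February 19, 2009, the deadline is extended by 156 days to March 25, 2010.
The emergency suspension of filing deadlines from September 24, 2010 to December 23, 2010 began after the period had already run on March 25, 2010, so it has no tolling effect.
Although a criminal prosecution ran from September 11, 2007 to December 1, 2007, the stated rules do not make that a tolling event, so it is disregarded.
None of the other events listed affects the running of the period under the stated rules.

March 25, 2010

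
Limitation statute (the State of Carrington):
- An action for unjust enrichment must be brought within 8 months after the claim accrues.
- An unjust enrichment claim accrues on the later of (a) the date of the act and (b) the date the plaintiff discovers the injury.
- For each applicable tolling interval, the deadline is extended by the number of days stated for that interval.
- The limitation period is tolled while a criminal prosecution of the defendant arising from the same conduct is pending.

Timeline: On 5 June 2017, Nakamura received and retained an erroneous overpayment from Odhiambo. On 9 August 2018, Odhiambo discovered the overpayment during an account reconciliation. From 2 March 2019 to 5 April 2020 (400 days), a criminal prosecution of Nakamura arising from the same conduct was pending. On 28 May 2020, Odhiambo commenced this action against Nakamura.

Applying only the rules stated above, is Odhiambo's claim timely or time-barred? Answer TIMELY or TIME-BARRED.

The claim accrued on 9 August 2018 — the later of the 5 June 2017 act and the 9 August 2018 discovery.
8 months from 9 August 2018 is 9 April 2019.
The pending criminal prosecution from 2 March 2019 to 5 April 2020 tolled the period for 400 days, extending the deadline to 13 May 2020.
Filing on 28 May 2020 missed the 13 May 2020 deadline — the action is time-barred.

TIME-BARRED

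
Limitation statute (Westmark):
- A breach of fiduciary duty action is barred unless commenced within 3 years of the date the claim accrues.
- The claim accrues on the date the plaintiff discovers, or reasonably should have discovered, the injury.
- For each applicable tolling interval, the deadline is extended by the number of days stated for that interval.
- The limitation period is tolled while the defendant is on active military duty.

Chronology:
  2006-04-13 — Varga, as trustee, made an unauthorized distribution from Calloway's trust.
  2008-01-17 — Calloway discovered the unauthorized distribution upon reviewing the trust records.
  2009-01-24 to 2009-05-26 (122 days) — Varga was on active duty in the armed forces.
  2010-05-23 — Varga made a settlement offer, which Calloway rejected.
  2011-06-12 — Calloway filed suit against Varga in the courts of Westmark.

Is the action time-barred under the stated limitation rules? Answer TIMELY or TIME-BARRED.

Accrual is tied to discovery, so the period began on 2008-01-17 rather than on 2006-04-13 when the act occurred.
3 years from 2008-01-17 is 2011-01-17.
Because the defendant's active military service ran from 2009-01-24 to 2009-05-26, the deadline is extended by 122 days to 2011-05-19.
Nothing else in the chronology tolls or restarts the period.
Calloway filed on 2011-06-12, after the 2011-05-19 deadline, so the action is time-barred.

TIME-BARRED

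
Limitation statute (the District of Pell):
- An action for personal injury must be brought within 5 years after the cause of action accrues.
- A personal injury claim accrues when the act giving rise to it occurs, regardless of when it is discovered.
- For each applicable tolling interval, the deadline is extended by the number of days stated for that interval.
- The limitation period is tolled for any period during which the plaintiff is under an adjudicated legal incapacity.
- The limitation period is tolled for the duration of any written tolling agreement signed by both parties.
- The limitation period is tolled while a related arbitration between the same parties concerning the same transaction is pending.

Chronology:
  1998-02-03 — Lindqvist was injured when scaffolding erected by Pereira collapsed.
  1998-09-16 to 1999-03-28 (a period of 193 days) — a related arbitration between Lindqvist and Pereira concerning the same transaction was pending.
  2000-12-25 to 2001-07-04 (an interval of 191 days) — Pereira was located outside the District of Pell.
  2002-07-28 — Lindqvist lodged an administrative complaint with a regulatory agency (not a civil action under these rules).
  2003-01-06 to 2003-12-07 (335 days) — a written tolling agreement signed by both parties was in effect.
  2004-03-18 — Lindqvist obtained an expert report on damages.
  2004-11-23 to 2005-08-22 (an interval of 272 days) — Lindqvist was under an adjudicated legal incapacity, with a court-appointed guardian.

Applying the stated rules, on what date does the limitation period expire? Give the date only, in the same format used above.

2004-07-15

The limitation period began to run on 1998-02-03.
The untolled deadline — 5 years after 1998-02-03 — is 2003-02-03.
The pending related arbitration from 1998-09-16 to 1999-03-28 tolled the period for 193 days, extending the deadline to 2003-08-15.
The period was tolled for 335 days by the written tolling agreement (2003-01-06 to 2003-12-07), pushing the deadline to 2004-07-15.
The plaintiff's legal incapacity starting 2004-11-23 came too late — the period had run on 2004-07-15 — and so does not extend the deadline.
Although the defendant's absence ran from 2000-12-25 to 2001-07-04, the stated rules do not make that a tolling event, so it is disregarded.
The other events in the timeline have no effect on the limitation period under the stated rules.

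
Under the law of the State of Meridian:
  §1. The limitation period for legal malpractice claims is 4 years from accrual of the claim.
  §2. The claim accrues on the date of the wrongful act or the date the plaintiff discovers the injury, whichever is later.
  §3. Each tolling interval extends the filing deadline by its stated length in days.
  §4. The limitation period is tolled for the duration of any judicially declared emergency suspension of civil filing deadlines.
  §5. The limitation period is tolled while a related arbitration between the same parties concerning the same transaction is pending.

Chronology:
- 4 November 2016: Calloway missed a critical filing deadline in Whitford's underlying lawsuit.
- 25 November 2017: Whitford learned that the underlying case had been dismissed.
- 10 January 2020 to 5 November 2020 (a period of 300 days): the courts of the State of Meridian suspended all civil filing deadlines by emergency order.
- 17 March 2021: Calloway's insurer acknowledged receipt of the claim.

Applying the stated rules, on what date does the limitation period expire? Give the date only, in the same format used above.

21 September 2022

The claim accrued on 25 November 2017 — the later of the 4 November 2016 act and the 25 November 2017 discovery.
4 years from 25 November 2017 is 25 November 2021.
The emergency suspension of filing deadlines from 10 January 2020 to 5 November 2020 tolled the period for 300 days, extending the deadline to 21 September 2022.
The other events in the timeline have no effect on the limitation period under the stated rules.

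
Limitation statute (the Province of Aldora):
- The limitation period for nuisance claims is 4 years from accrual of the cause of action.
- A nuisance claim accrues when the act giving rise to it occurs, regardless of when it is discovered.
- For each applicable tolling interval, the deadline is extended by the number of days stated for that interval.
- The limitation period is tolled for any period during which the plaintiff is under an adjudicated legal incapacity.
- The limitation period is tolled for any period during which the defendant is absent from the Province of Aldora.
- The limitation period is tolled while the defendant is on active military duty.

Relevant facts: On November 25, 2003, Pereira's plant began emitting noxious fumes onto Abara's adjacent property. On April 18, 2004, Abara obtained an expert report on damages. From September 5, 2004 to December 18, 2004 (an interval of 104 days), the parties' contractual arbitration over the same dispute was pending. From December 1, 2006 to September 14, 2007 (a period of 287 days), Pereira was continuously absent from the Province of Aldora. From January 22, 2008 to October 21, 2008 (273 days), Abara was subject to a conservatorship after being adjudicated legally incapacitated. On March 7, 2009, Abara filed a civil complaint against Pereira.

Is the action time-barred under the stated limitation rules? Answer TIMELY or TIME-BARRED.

TIMELY

The claim accrued on November 25, 2003, when the wrongful act occurred.
Adding the 4 years base period to November 25, 2003 gives a deadline of November 25, 2007, before any tolling.
The defendant's absence from the jurisdiction from December 1, 2006 to September 14, 2007 tolled the period for 287 days, extending the deadline to September 7, 2008.
Because the plaintiff's legal incapacity ran from January 22, 2008 to October 21, 2008, the deadline is extended by 273 days to June 7, 2009.
No stated provision tolls the period for a pending arbitration, so the interval from September 5, 2004 to December 18, 2004 has no effect on the deadline.
None of the other events listed affects the running of the period under the stated rules.
Abara filed on March 7, 2009, before the June 7, 2009 deadline, so the action is timely.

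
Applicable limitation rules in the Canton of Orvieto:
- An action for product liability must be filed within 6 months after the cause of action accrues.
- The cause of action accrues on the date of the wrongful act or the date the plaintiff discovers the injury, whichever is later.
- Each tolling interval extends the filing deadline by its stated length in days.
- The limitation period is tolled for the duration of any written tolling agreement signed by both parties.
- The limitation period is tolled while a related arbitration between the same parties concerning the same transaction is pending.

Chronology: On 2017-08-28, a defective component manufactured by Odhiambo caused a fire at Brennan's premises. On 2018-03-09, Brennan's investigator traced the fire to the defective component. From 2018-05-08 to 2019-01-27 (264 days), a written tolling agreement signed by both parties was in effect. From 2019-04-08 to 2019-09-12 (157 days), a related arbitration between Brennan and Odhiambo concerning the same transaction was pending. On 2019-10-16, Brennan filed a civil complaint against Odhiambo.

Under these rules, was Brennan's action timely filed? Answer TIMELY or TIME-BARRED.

TIMELY

Taking the later of the act (2017-08-28) and discovery (2018-03-09), the claim accrued on 2018-03-09.
6 months from 2018-03-09 is 2018-09-09.
Because the written tolling agreement ran from 2018-05-08 to 2019-01-27, the deadline is extended by 264 days to 2019-05-31.
The period was tolled for 157 days by the pending related arbitration (2019-04-08 to 2019-09-12), pushing the deadline to 2019-11-04.
Brennan filed on 2019-10-16, before the 2019-11-04 deadline, so the action is timely.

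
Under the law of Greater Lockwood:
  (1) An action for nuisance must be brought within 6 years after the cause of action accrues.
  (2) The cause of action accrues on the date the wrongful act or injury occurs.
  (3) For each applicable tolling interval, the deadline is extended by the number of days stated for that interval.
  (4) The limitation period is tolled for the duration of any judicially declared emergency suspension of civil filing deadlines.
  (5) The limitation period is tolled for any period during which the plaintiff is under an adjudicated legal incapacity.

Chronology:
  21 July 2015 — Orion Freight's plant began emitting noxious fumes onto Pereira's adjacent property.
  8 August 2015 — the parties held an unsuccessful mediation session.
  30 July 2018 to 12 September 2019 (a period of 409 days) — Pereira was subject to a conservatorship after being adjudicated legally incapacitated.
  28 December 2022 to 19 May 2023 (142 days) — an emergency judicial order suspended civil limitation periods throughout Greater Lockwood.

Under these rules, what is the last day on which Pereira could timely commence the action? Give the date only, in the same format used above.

3 September 2022

The claim accrued on 21 July 2015, when the wrongful act occurred.
6 years from 21 July 2015 is 21 July 2021.
Because the plaintiff's legal incapacity ran from 30 July 2018 to 12 September 2019, the deadline is extended by 409 days to 3 September 2022.
The emergency suspension of filing deadlines from 28 December 2022 to 19 May 2023 began after the period had already run on 3 September 2022, so it has no tolling effect.
None of the other events listed affects the running of the period under the stated rules.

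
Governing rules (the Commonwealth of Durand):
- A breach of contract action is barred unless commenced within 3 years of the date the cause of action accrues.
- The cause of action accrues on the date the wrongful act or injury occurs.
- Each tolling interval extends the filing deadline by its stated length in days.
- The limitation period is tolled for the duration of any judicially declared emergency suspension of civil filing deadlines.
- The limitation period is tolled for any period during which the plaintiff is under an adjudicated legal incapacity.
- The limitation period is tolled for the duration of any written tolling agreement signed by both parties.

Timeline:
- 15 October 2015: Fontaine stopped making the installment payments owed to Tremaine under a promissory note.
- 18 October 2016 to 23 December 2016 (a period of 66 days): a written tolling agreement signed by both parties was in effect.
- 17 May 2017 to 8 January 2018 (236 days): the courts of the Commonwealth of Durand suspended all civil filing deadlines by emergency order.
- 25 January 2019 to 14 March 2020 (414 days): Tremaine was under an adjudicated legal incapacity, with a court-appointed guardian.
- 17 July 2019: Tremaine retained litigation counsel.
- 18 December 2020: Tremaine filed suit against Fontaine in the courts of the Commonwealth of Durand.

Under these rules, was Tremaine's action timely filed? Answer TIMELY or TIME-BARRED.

TIME-BARRED

The limitation period began to run on 15 October 2015.
The untolled deadline — 3 years after 15 October 2015 — is 15 October 2018.
The period was tolled for 66 days by the written tolling agreement (18 October 2016 to 23 December 2016), pushing the deadline to 20 December 2018.
The period was tolled for 236 days by the emergency suspension of filing deadlines (17 May 2017 to 8 January 2018), pushing the deadline to 13 August 2019.
Because the plaintiff's legal incapacity ran from 25 January 2019 to 14 March 2020, the deadline is extended by 414 days to 30 September 2020.
The other events in the timeline have no effect on the limitation period under the stated rules.
The 18 December 2020 filing falls after the 30 September 2020 deadline; the claim is time-barred.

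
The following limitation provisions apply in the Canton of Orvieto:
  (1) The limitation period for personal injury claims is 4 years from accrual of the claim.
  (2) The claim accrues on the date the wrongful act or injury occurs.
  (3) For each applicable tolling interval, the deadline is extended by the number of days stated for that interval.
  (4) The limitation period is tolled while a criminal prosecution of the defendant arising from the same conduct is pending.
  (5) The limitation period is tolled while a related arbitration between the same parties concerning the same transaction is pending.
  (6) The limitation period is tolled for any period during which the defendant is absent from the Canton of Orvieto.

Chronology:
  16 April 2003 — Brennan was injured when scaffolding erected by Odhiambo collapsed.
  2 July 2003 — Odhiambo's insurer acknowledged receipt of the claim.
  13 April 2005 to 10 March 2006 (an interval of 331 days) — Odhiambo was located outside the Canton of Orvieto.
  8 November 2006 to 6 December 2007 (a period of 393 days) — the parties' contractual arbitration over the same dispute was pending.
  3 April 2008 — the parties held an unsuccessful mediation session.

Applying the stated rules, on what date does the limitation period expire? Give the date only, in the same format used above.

The claim accrued on 16 April 2003, when the wrongful act occurred.
Adding the 4 years base period to 16 April 2003 gives a deadline of 16 April 2007, before any tolling.
The period was tolled for 331 days by the defendant's absence from the jurisdiction (13 April 2005 to 10 March 2006), pushing the deadline to 12 March 2008.
The pending related arbitration from 8 November 2006 to 6 December 2007 tolled the period for 393 days, extending the deadline to 9 April 2009.
The other events in the timeline have no effect on the limitation period under the stated rules.

9 April 2009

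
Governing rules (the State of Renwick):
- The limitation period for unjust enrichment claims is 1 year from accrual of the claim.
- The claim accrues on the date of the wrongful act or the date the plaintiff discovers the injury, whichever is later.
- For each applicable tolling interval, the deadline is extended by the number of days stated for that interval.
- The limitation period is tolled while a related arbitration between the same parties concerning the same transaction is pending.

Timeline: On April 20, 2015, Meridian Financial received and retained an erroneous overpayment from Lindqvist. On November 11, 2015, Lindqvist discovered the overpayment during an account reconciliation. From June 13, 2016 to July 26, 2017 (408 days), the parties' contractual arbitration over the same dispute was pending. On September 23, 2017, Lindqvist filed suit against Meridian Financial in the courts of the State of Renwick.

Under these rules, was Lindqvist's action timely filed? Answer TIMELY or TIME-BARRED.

TIMELY

Taking the later of the act (April 20, 2015) and discovery (November 11, 2015), the claim accrued on November 11, 2015.
1 year from November 11, 2015 is November 11, 2016.
Because the pending related arbitration ran from June 13, 2016 to July 26, 2017, the deadline is extended by 408 days to December 24, 2017.
Lindqvist filed on September 23, 2017, before the December 24, 2017 deadline, so the action is timely.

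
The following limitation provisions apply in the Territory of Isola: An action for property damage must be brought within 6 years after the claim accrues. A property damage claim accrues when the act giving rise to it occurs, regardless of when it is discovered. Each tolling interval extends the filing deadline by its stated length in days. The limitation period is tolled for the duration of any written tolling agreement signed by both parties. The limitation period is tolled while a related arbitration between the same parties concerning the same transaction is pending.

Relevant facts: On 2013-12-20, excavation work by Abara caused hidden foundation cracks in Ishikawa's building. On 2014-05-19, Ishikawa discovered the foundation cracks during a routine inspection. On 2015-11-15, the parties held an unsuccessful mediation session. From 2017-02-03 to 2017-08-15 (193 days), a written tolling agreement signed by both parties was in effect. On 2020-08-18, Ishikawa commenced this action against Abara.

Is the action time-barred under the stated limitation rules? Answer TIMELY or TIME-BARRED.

The claim accrued on 2013-12-20, when the wrongful act occurred; under the stated occurrence rule the 2014-05-19 discovery does not delay accrual.
Adding the 6 years base period to 2013-12-20 gives a deadline of 2019-12-20, before any tolling.
Because the written tolling agreement ran from 2017-02-03 to 2017-08-15, the deadline is extended by 193 days to 2020-06-30.
Nothing else in the chronology tolls or restarts the period.
The 2020-08-18 filing falls after the 2020-06-30 deadline; the claim is time-barred.

TIME-BARRED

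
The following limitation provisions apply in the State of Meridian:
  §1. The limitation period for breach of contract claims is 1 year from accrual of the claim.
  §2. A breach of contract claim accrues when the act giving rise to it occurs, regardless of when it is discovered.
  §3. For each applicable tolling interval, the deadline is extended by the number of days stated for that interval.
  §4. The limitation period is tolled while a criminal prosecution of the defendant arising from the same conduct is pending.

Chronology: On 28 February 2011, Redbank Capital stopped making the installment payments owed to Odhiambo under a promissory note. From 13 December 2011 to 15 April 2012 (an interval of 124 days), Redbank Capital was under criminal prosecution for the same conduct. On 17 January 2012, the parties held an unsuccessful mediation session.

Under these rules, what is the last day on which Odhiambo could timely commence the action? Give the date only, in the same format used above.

The limitation period began to run on 28 February 2011.
Adding the 1 year base period to 28 February 2011 gives a deadline of 28 February 2012, before any tolling.
Because the pending criminal prosecution ran from 13 December 2011 to 15 April 2012, the deadline is extended by 124 days to 1 July 2012.
Nothing else in the chronology tolls or restarts the period.

1 July 2012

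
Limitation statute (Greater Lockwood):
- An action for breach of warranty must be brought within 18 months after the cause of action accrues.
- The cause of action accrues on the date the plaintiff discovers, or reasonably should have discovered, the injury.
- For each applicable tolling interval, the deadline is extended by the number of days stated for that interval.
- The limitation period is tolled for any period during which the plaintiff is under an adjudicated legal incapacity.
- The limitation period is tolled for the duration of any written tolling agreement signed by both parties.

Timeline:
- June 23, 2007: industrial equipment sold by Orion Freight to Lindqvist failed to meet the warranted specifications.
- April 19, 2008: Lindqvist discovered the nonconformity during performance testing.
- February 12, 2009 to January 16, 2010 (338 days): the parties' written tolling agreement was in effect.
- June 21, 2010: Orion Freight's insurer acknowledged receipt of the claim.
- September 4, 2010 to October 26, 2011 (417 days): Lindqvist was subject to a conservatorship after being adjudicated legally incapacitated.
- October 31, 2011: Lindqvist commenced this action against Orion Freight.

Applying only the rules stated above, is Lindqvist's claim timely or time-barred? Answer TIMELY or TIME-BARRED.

TIMELY

Under the discovery rule, the claim accrued on April 19, 2008, when Lindqvist discovered the injury — not on the June 23, 2007 date of the underlying act.
Adding the 18 months base period to April 19, 2008 gives a deadline of October 19, 2009, before any tolling.
Because the written tolling agreement ran from February 12, 2009 to January 16, 2010, the deadline is extended by 338 days to September 22, 2010.
Because the plaintiff's legal incapacity ran from September 4, 2010 to October 26, 2011, the deadline is extended by 417 days to November 13, 2011.
The other events in the timeline have no effect on the limitation period under the stated rules.
The October 31, 2011 filing precedes the November 13, 2011 deadline; the claim is timely.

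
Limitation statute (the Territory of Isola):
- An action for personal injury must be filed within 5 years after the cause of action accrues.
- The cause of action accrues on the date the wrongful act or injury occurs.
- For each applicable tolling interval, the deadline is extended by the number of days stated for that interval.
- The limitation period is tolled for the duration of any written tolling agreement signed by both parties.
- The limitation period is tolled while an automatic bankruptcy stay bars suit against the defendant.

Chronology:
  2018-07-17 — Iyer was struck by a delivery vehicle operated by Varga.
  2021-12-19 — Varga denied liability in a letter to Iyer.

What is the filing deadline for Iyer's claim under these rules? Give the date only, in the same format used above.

2023-07-17

The cause of action accrued on 2018-07-17, the date of the act.
5 years from 2018-07-17 is 2023-07-17.
Nothing else in the chronology tolls or restarts the period.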